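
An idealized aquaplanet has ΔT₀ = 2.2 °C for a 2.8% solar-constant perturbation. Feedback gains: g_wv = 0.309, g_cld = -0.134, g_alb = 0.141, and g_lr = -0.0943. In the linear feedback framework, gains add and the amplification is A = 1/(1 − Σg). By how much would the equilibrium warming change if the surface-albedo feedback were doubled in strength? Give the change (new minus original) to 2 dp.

0.63 °C

Original: g = 0.2217, ΔT = 2.2/(1−0.2217) = 2.8267 °C.
With doubled surface-albedo: g' = 0.3627, ΔT' = 2.2/(1−0.3627) = 3.4521 °C.
Change = 3.4521 − 2.8267 = 0.63 °C.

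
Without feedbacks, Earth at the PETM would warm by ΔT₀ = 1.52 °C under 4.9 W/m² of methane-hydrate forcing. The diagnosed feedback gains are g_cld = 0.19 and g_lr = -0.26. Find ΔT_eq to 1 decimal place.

1.4 °C

Total gain g = 0.19 − 0.26 = -0.07.
Amplification A = 1/(1 + 0.07) = 0.9346.
ΔT = 1.52 × 0.9346 = 1.4 °C.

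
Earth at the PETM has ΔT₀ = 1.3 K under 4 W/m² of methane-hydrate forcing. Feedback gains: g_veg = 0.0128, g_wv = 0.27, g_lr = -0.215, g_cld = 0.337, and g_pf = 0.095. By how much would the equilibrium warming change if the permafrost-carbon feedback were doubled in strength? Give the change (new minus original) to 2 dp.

Original: g = 0.4998, ΔT = 1.3/(1−0.4998) = 2.5990 K.
With doubled permafrost-carbon: g' = 0.5948, ΔT' = 1.3/(1−0.5948) = 3.2083 K.
Change = 3.2083 − 2.5990 = 0.61 K.

0.61 K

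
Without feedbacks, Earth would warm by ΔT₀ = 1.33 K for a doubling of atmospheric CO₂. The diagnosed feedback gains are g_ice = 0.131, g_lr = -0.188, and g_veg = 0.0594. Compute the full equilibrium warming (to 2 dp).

1.33 K

Total gain g = 0.131 − 0.188 + 0.0594 = 0.0024.
Amplification A = 1/(1 − 0.0024) = 1.002.
ΔT = 1.33 × 1.002 = 1.33 K.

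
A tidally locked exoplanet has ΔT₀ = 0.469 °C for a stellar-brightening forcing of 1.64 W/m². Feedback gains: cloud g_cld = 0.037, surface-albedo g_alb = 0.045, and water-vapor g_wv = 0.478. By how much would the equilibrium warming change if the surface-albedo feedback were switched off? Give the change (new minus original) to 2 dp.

Original: g = 0.56, ΔT = 0.469/(1−0.56) = 1.0659 °C.
Without surface-albedo: g' = 0.515, ΔT' = 0.469/(1−0.515) = 0.9670 °C.
Change = 0.9670 − 1.0659 = -0.10 °C.

-0.10 °C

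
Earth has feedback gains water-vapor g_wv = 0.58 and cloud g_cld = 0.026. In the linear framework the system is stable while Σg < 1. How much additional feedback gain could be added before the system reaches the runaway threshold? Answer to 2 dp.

Current total gain = 0.58 + 0.026 = 0.606.
Margin to runaway = 1 − 0.606 = 0.39.

0.39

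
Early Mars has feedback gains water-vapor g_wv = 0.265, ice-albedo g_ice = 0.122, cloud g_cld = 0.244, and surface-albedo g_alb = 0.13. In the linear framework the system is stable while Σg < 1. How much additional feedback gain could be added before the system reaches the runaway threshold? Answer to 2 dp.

0.24

Current total gain = 0.265 + 0.122 + 0.244 + 0.13 = 0.761.
Margin to runaway = 1 − 0.761 = 0.24.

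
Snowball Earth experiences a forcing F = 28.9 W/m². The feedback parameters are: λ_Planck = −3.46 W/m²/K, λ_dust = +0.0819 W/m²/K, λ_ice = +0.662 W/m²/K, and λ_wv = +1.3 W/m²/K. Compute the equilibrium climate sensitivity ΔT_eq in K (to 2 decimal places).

Net feedback parameter λ = (−3.46) + (+0.0819) + (+0.662) + (+1.3) = -1.4161 W/m²/K.
ΔT = −F/λ = −28.9/(-1.4161) = 20.41 K.

20.41 K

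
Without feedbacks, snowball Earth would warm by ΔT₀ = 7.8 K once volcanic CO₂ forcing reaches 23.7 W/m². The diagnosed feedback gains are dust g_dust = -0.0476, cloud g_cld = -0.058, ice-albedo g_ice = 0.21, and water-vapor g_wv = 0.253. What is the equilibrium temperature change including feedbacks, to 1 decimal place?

12.1 K

Total gain g = -0.0476 − 0.058 + 0.21 + 0.253 = 0.3574.
Amplification A = 1/(1 − 0.3574) = 1.556.
ΔT = 7.8 × 1.556 = 12.1 K.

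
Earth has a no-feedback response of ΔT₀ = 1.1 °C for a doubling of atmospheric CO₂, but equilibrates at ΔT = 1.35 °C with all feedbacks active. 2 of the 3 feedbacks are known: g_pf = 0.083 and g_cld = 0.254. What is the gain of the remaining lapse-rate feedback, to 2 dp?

-0.15

Amplification A = ΔT/ΔT₀ = 1.35/1.1 = 1.227.
Total gain g = 1 − 1/A = 1 − 1/1.227 = 0.185.
Known gains sum to 0.083 + 0.254 = 0.337.
g_lr = 0.185 − 0.337 = -0.15.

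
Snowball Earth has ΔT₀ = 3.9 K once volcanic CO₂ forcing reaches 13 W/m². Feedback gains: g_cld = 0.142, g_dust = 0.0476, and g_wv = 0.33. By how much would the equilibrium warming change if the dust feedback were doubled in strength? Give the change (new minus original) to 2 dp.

0.89 K

Original: g = 0.5196, ΔT = 3.9/(1−0.5196) = 8.1182 K.
With doubled dust: g' = 0.5672, ΔT' = 3.9/(1−0.5672) = 9.0111 K.
Change = 9.0111 − 8.1182 = 0.89 K.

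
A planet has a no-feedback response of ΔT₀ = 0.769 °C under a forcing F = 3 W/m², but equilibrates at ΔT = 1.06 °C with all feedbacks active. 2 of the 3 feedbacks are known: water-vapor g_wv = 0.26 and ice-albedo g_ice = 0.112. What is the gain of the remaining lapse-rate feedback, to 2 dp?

Amplification A = ΔT/ΔT₀ = 1.06/0.769 = 1.378.
Total gain g = 1 − 1/A = 1 − 1/1.378 = 0.2743.
Known gains sum to 0.26 + 0.112 = 0.372.
g_lr = 0.2743 − 0.372 = -0.10.

-0.10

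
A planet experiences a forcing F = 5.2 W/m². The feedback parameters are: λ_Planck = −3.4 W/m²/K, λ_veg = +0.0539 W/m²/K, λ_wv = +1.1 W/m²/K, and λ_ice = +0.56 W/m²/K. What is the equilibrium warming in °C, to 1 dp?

3.1 °C

Net feedback parameter λ = (−3.4) + (+0.0539) + (+1.1) + (+0.56) = -1.6861 W/m²/K.
ΔT = −F/λ = −5.2/(-1.6861) = 3.1 °C.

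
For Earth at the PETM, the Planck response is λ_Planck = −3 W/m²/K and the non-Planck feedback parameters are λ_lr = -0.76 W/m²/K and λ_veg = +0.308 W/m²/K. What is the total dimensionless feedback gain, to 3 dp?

-0.151

Convert to gains: g_lr = -0.76/3 = -0.2533; g_veg = 0.308/3 = 0.1027.
Total gain g = -0.1506.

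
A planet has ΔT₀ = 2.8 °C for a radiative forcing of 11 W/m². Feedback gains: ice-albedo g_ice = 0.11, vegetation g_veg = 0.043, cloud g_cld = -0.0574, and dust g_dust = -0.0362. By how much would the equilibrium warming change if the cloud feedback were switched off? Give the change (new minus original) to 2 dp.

Original: g = 0.0594, ΔT = 2.8/(1−0.0594) = 2.9768 °C.
Without cloud: g' = 0.1168, ΔT' = 2.8/(1−0.1168) = 3.1703 °C.
Change = 3.1703 − 2.9768 = 0.19 °C.

0.19 °C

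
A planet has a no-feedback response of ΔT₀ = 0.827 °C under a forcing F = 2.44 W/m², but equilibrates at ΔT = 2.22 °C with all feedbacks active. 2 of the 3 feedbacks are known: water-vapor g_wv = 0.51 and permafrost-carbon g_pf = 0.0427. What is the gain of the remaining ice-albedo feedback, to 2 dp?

0.07

Amplification A = ΔT/ΔT₀ = 2.22/0.827 = 2.684.
Total gain g = 1 − 1/A = 1 − 1/2.684 = 0.6274.
Known gains sum to 0.51 + 0.0427 = 0.5527.
g_ice = 0.6274 − 0.5527 = 0.07.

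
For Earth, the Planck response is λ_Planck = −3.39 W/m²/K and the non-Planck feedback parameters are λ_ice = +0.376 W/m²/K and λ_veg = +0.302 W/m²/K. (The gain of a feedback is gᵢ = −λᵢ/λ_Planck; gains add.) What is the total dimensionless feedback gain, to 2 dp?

0.20

Convert to gains: g_ice = 0.376/3.39 = 0.1109; g_veg = 0.302/3.39 = 0.08909.
Total gain g = 0.19999.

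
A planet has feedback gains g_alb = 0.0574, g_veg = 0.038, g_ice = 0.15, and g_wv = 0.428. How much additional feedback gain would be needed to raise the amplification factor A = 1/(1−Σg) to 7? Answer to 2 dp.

0.18

Current total gain = 0.6734.
Target gain for A = 7: g* = 1 − 1/7 = 0.8571.
Additional gain needed = 0.8571 − 0.6734 = 0.18.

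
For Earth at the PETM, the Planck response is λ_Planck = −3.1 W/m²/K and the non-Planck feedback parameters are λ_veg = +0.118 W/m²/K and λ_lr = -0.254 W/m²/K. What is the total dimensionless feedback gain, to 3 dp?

-0.044

Convert to gains: g_veg = 0.118/3.1 = 0.03806; g_lr = -0.254/3.1 = -0.08194.
Total gain g = -0.04388.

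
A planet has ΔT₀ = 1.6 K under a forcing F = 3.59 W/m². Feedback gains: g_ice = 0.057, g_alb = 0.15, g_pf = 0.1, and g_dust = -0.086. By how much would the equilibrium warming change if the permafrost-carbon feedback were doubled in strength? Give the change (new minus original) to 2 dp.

0.30 K

Original: g = 0.221, ΔT = 1.6/(1−0.221) = 2.0539 K.
With doubled permafrost-carbon: g' = 0.321, ΔT' = 1.6/(1−0.321) = 2.3564 K.
Change = 2.3564 − 2.0539 = 0.30 K.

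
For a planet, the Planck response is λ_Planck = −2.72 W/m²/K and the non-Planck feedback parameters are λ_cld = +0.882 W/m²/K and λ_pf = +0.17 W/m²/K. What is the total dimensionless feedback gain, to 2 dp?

Convert to gains: g_cld = 0.882/2.72 = 0.3243; g_pf = 0.17/2.72 = 0.0625.
Total gain g = 0.3868.

0.39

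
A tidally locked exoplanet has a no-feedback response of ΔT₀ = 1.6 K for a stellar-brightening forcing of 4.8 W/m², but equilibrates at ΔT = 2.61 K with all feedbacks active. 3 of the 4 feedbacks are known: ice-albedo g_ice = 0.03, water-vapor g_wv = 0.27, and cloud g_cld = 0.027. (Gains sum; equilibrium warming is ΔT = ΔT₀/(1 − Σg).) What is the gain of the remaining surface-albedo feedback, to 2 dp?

0.06

Amplification A = ΔT/ΔT₀ = 2.61/1.6 = 1.631.
Total gain g = 1 − 1/A = 1 − 1/1.631 = 0.3869.
Known gains sum to 0.03 + 0.27 + 0.027 = 0.327.
g_alb = 0.3869 − 0.327 = 0.06.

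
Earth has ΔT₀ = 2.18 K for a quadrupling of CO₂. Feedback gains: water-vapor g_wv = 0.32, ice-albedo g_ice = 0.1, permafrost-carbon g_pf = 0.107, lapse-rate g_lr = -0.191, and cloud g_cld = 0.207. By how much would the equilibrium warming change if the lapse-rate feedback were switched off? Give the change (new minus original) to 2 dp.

3.43 K

Original: g = 0.543, ΔT = 2.18/(1−0.543) = 4.7702 K.
Without lapse-rate: g' = 0.734, ΔT' = 2.18/(1−0.734) = 8.1955 K.
Change = 8.1955 − 4.7702 = 3.43 K.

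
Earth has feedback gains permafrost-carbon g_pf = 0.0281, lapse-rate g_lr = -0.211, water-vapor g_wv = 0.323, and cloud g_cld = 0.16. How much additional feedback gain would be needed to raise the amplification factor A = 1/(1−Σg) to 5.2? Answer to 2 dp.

0.51

Current total gain = 0.3001.
Target gain for A = 5.2: g* = 1 − 1/5.2 = 0.8077.
Additional gain needed = 0.8077 − 0.3001 = 0.51.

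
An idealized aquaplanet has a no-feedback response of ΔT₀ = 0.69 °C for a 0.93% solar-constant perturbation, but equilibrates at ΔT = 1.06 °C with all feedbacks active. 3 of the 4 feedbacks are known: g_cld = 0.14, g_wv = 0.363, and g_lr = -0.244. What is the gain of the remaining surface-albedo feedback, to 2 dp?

0.09

Amplification A = ΔT/ΔT₀ = 1.06/0.69 = 1.536.
Total gain g = 1 − 1/A = 1 − 1/1.536 = 0.349.
Known gains sum to 0.14 + 0.363 − 0.244 = 0.259.
g_alb = 0.349 − 0.259 = 0.09.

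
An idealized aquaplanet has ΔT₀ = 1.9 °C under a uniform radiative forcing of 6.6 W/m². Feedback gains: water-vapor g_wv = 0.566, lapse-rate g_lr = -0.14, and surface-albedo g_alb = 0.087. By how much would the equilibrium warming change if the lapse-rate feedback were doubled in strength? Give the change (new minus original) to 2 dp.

-0.87 °C

Original: g = 0.513, ΔT = 1.9/(1−0.513) = 3.9014 °C.
With doubled lapse-rate: g' = 0.373, ΔT' = 1.9/(1−0.373) = 3.0303 °C.
Change = 3.0303 − 3.9014 = -0.87 °C.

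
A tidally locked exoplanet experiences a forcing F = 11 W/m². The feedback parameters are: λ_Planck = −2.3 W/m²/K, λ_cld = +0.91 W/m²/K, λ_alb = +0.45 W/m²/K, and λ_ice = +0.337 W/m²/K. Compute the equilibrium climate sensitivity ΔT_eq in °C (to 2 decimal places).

18.24 °C

Net feedback parameter λ = (−2.3) + (+0.91) + (+0.45) + (+0.337) = -0.603 W/m²/K.
ΔT = −F/λ = −11/(-0.603) = 18.24 °C.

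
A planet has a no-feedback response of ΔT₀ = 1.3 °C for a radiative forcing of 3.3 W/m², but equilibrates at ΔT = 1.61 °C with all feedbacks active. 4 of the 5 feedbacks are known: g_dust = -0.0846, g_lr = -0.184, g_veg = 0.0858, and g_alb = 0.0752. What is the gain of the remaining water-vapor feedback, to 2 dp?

0.30

Amplification A = ΔT/ΔT₀ = 1.61/1.3 = 1.238.
Total gain g = 1 − 1/A = 1 − 1/1.238 = 0.1922.
Known gains sum to -0.0846 − 0.184 + 0.0858 + 0.0752 = -0.1076.
g_wv = 0.1922 + 0.1076 = 0.30.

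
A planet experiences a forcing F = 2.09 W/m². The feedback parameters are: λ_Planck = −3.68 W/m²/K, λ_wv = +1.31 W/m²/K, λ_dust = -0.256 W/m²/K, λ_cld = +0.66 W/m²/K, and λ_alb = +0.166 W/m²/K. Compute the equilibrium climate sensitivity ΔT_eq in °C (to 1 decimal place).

1.2 °C

Net feedback parameter λ = (−3.68) + (+1.31) + (-0.256) + (+0.66) + (+0.166) = -1.8 W/m²/K.
ΔT = −F/λ = −2.09/(-1.8) = 1.2 °C.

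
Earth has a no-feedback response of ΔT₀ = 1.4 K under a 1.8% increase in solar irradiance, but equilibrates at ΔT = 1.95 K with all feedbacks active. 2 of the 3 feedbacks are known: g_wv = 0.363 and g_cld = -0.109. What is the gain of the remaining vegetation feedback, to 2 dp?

Amplification A = ΔT/ΔT₀ = 1.95/1.4 = 1.393.
Total gain g = 1 − 1/A = 1 − 1/1.393 = 0.2821.
Known gains sum to 0.363 − 0.109 = 0.254.
g_veg = 0.2821 − 0.254 = 0.03.

0.03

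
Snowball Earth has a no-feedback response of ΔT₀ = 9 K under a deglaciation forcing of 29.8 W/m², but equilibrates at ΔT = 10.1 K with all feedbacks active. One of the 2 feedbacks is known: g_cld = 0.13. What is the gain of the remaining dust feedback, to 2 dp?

-0.02

Amplification A = ΔT/ΔT₀ = 10.1/9 = 1.122.
Total gain g = 1 − 1/A = 1 − 1/1.122 = 0.1087.
The known gain is 0.13.
g_dust = 0.1087 − 0.13 = -0.02.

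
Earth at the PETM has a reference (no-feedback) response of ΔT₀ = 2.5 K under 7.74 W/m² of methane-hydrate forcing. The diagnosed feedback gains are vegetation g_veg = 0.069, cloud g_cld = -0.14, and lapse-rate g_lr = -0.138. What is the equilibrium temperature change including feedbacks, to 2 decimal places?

2.07 K

Total gain g = 0.069 − 0.14 − 0.138 = -0.209.
Amplification A = 1/(1 + 0.209) = 0.8271.
ΔT = 2.5 × 0.8271 = 2.07 K.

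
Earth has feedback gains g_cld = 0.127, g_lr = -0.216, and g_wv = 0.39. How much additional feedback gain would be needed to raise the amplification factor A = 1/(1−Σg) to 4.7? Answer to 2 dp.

0.49

Current total gain = 0.301.
Target gain for A = 4.7: g* = 1 − 1/4.7 = 0.7872.
Additional gain needed = 0.7872 − 0.301 = 0.49.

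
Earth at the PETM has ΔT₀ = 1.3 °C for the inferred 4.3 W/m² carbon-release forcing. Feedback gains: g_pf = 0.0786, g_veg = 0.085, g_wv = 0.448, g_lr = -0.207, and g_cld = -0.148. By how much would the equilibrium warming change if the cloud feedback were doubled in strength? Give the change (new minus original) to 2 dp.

Original: g = 0.2566, ΔT = 1.3/(1−0.2566) = 1.7487 °C.
With doubled cloud: g' = 0.1086, ΔT' = 1.3/(1−0.1086) = 1.4584 °C.
Change = 1.4584 − 1.7487 = -0.29 °C.

-0.29 °C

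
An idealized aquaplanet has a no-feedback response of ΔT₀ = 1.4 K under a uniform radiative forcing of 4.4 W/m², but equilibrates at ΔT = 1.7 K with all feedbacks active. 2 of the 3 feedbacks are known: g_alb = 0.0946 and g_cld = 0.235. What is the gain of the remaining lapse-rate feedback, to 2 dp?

Amplification A = ΔT/ΔT₀ = 1.7/1.4 = 1.214.
Total gain g = 1 − 1/A = 1 − 1/1.214 = 0.1763.
Known gains sum to 0.0946 + 0.235 = 0.3296.
g_lr = 0.1763 − 0.3296 = -0.15.

-0.15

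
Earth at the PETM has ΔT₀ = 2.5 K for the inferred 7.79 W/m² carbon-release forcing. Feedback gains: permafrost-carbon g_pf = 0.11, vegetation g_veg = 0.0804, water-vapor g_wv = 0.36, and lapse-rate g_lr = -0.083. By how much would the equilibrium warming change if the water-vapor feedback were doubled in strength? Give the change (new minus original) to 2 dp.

Original: g = 0.4674, ΔT = 2.5/(1−0.4674) = 4.6940 K.
With doubled water-vapor: g' = 0.8274, ΔT' = 2.5/(1−0.8274) = 14.4844 K.
Change = 14.4844 − 4.6940 = 9.79 K.

9.79 K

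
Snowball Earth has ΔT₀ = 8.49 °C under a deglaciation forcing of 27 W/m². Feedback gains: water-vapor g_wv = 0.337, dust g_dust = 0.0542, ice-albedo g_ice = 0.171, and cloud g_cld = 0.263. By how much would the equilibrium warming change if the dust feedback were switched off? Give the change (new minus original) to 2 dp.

Original: g = 0.8252, ΔT = 8.49/(1−0.8252) = 48.5698 °C.
Without dust: g' = 0.771, ΔT' = 8.49/(1−0.771) = 37.0742 °C.
Change = 37.0742 − 48.5698 = -11.50 °C.

-11.50 °C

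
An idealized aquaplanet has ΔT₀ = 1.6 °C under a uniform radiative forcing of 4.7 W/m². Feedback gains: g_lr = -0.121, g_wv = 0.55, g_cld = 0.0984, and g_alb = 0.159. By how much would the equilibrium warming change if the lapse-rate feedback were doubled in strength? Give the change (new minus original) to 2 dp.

-1.42 °C

Original: g = 0.6864, ΔT = 1.6/(1−0.6864) = 5.1020 °C.
With doubled lapse-rate: g' = 0.5654, ΔT' = 1.6/(1−0.5654) = 3.6815 °C.
Change = 3.6815 − 5.1020 = -1.42 °C.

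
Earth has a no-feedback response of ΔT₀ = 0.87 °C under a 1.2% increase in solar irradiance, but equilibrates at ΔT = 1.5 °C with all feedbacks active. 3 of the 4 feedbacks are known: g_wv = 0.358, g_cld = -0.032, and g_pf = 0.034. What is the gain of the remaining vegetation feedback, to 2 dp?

Amplification A = ΔT/ΔT₀ = 1.5/0.87 = 1.724.
Total gain g = 1 − 1/A = 1 − 1/1.724 = 0.42.
Known gains sum to 0.358 − 0.032 + 0.034 = 0.36.
g_veg = 0.42 − 0.36 = 0.06.

0.06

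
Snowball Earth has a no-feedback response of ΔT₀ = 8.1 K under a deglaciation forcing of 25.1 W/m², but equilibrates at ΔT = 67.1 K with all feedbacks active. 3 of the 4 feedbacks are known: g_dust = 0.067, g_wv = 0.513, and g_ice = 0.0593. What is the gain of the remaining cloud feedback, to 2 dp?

0.24

Amplification A = ΔT/ΔT₀ = 67.1/8.1 = 8.284.
Total gain g = 1 − 1/A = 1 − 1/8.284 = 0.8793.
Known gains sum to 0.067 + 0.513 + 0.0593 = 0.6393.
g_cld = 0.8793 − 0.6393 = 0.24.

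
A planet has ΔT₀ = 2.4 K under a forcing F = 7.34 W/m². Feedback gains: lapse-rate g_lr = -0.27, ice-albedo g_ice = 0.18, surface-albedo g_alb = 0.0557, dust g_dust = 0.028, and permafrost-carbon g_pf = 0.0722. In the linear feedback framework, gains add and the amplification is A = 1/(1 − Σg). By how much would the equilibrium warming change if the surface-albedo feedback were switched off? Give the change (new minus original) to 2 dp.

-0.14 K

Original: g = 0.0659, ΔT = 2.4/(1−0.0659) = 2.5693 K.
Without surface-albedo: g' = 0.0102, ΔT' = 2.4/(1−0.0102) = 2.4247 K.
Change = 2.4247 − 2.5693 = -0.14 K.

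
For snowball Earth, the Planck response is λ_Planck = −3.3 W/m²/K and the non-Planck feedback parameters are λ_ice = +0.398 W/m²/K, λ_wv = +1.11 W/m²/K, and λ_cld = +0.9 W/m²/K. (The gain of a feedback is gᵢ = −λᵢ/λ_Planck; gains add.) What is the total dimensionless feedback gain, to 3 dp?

Convert to gains: g_ice = 0.398/3.3 = 0.1206; g_wv = 1.11/3.3 = 0.3364; g_cld = 0.9/3.3 = 0.2727.
Total gain g = 0.7297.

0.730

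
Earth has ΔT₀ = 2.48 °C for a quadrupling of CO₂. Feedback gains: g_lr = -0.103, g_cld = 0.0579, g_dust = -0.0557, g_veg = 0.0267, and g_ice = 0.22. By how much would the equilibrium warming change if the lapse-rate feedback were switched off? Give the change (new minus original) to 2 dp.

0.40 °C

Original: g = 0.1459, ΔT = 2.48/(1−0.1459) = 2.9036 °C.
Without lapse-rate: g' = 0.2489, ΔT' = 2.48/(1−0.2489) = 3.3018 °C.
Change = 3.3018 − 2.9036 = 0.40 °C.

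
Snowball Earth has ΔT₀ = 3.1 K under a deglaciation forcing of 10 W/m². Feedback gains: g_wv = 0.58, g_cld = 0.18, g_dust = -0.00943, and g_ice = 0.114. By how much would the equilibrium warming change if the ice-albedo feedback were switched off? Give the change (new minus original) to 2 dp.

-10.46 K

Original: g = 0.86457, ΔT = 3.1/(1−0.86457) = 22.8901 K.
Without ice-albedo: g' = 0.75057, ΔT' = 3.1/(1−0.75057) = 12.4283 K.
Change = 12.4283 − 22.8901 = -10.46 K.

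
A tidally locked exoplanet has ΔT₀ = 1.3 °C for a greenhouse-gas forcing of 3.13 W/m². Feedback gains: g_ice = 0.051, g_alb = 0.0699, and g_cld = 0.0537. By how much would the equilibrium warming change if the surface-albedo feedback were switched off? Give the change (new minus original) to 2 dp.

-0.12 °C

Original: g = 0.1746, ΔT = 1.3/(1−0.1746) = 1.5750 °C.
Without surface-albedo: g' = 0.1047, ΔT' = 1.3/(1−0.1047) = 1.4520 °C.
Change = 1.4520 − 1.5750 = -0.12 °C.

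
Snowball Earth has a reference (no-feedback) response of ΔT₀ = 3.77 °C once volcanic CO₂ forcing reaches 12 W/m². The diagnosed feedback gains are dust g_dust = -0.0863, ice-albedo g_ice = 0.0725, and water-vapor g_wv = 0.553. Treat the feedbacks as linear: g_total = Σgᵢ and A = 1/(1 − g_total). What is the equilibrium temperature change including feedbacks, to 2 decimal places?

Total gain g = -0.0863 + 0.0725 + 0.553 = 0.5392.
Amplification A = 1/(1 − 0.5392) = 2.17.
ΔT = 3.77 × 2.17 = 8.18 °C.

8.18 °C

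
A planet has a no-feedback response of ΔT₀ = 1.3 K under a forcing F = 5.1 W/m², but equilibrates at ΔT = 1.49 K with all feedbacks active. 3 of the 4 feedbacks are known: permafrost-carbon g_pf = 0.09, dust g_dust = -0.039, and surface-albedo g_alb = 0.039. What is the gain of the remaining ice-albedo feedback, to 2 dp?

Amplification A = ΔT/ΔT₀ = 1.49/1.3 = 1.146.
Total gain g = 1 − 1/A = 1 − 1/1.146 = 0.1274.
Known gains sum to 0.09 − 0.039 + 0.039 = 0.09.
g_ice = 0.1274 − 0.09 = 0.04.

0.04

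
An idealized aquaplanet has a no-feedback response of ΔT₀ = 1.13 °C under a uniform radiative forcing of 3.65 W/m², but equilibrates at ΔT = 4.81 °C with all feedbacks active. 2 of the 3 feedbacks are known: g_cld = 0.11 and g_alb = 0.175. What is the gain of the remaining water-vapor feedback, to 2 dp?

0.48

Amplification A = ΔT/ΔT₀ = 4.81/1.13 = 4.257.
Total gain g = 1 − 1/A = 1 − 1/4.257 = 0.7651.
Known gains sum to 0.11 + 0.175 = 0.285.
g_wv = 0.7651 − 0.285 = 0.48.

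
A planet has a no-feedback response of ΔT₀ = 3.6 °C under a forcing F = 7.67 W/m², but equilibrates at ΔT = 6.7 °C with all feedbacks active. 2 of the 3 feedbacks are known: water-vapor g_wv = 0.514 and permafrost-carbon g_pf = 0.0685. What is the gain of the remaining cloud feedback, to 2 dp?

Amplification A = ΔT/ΔT₀ = 6.7/3.6 = 1.861.
Total gain g = 1 − 1/A = 1 − 1/1.861 = 0.4627.
Known gains sum to 0.514 + 0.0685 = 0.5825.
g_cld = 0.4627 − 0.5825 = -0.12.

-0.12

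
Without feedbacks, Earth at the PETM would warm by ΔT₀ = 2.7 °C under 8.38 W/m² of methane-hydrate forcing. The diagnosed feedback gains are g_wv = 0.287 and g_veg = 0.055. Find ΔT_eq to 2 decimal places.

Total gain g = 0.287 + 0.055 = 0.342.
Amplification A = 1/(1 − 0.342) = 1.52.
ΔT = 2.7 × 1.52 = 4.10 °C.

4.10 °C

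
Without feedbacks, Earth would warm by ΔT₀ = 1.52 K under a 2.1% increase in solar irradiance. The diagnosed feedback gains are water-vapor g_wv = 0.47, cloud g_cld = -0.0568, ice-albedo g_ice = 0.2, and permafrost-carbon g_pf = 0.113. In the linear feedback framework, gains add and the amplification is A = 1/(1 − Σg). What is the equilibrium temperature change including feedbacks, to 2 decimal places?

5.55 K

Total gain g = 0.47 − 0.0568 + 0.2 + 0.113 = 0.7262.
Amplification A = 1/(1 − 0.7262) = 3.652.
ΔT = 1.52 × 3.652 = 5.55 K.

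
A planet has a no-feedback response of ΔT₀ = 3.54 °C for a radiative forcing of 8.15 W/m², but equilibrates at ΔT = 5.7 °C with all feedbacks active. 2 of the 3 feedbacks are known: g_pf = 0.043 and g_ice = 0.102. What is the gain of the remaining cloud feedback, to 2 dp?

Amplification A = ΔT/ΔT₀ = 5.7/3.54 = 1.61.
Total gain g = 1 − 1/A = 1 − 1/1.61 = 0.3789.
Known gains sum to 0.043 + 0.102 = 0.145.
g_cld = 0.3789 − 0.145 = 0.23.

0.23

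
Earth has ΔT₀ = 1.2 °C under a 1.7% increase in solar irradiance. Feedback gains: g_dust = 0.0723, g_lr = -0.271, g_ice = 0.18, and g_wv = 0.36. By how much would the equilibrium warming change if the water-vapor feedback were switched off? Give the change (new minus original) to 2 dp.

Original: g = 0.3413, ΔT = 1.2/(1−0.3413) = 1.8218 °C.
Without water-vapor: g' = -0.0187, ΔT' = 1.2/(1+0.0187) = 1.1780 °C.
Change = 1.1780 − 1.8218 = -0.64 °C.

-0.64 °C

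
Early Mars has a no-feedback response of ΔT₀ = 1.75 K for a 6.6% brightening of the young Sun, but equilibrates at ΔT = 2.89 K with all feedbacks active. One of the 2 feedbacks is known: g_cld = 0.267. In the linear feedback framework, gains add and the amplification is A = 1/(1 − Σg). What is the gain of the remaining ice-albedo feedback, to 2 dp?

Amplification A = ΔT/ΔT₀ = 2.89/1.75 = 1.651.
Total gain g = 1 − 1/A = 1 − 1/1.651 = 0.3943.
The known gain is 0.267.
g_ice = 0.3943 − 0.267 = 0.13.

0.13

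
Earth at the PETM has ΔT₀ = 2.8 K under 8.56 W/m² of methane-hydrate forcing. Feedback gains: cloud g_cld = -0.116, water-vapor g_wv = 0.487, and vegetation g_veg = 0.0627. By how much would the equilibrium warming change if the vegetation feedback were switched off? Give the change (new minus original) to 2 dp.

Original: g = 0.4337, ΔT = 2.8/(1−0.4337) = 4.9444 K.
Without vegetation: g' = 0.371, ΔT' = 2.8/(1−0.371) = 4.4515 K.
Change = 4.4515 − 4.9444 = -0.49 K.

-0.49 K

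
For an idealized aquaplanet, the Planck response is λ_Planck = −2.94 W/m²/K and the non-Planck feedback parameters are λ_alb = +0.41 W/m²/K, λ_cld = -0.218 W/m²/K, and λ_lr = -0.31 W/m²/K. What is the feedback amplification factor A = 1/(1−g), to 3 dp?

0.961

Convert to gains: g_alb = 0.41/2.94 = 0.1395; g_cld = -0.218/2.94 = -0.07415; g_lr = -0.31/2.94 = -0.1054.
Total gain g = -0.04005.
A = 1/(1 + 0.04005) = 0.961.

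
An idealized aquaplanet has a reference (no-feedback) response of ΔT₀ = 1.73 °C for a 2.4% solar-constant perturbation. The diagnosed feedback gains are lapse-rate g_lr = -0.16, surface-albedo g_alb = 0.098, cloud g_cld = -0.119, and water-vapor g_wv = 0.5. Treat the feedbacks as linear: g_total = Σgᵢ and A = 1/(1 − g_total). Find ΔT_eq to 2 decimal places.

Total gain g = -0.16 + 0.098 − 0.119 + 0.5 = 0.319.
Amplification A = 1/(1 − 0.319) = 1.468.
ΔT = 1.73 × 1.468 = 2.54 °C.

2.54 °C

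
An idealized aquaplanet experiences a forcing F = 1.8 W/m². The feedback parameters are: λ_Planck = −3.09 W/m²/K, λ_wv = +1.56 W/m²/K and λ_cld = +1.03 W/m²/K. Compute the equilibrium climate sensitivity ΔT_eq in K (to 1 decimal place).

Net feedback parameter λ = (−3.09) + (+1.56) + (+1.03) = -0.5 W/m²/K.
ΔT = −F/λ = −1.8/(-0.5) = 3.6 K.

3.6 K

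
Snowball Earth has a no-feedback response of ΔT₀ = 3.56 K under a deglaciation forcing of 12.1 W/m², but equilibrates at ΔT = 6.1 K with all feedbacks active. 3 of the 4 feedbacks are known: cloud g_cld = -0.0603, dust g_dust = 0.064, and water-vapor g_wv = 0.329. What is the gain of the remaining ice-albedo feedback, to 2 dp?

Amplification A = ΔT/ΔT₀ = 6.1/3.56 = 1.713.
Total gain g = 1 − 1/A = 1 − 1/1.713 = 0.4162.
Known gains sum to -0.0603 + 0.064 + 0.329 = 0.3327.
g_ice = 0.4162 − 0.3327 = 0.08.

0.08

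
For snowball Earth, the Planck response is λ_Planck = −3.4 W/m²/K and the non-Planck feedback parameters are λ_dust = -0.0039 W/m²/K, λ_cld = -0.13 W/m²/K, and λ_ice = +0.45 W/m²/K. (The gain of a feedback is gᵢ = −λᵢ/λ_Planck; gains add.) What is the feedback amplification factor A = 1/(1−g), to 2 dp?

Convert to gains: g_dust = -0.0039/3.4 = -0.001147; g_cld = -0.13/3.4 = -0.03824; g_ice = 0.45/3.4 = 0.1324.
Total gain g = 0.093013.
A = 1/(1 − 0.093013) = 1.10.

1.10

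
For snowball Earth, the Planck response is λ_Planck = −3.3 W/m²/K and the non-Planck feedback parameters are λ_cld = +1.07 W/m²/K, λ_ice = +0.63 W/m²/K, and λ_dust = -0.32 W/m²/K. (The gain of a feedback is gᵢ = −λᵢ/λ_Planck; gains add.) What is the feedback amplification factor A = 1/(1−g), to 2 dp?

Convert to gains: g_cld = 1.07/3.3 = 0.3242; g_ice = 0.63/3.3 = 0.1909; g_dust = -0.32/3.3 = -0.09697.
Total gain g = 0.41813.
A = 1/(1 − 0.41813) = 1.72.

1.72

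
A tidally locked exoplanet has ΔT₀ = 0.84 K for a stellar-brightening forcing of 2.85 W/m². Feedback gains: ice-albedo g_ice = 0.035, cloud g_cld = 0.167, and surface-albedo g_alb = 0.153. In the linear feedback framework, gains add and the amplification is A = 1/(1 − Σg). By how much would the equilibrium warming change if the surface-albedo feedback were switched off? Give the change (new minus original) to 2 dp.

-0.25 K

Original: g = 0.355, ΔT = 0.84/(1−0.355) = 1.3023 K.
Without surface-albedo: g' = 0.202, ΔT' = 0.84/(1−0.202) = 1.0526 K.
Change = 1.0526 − 1.3023 = -0.25 K.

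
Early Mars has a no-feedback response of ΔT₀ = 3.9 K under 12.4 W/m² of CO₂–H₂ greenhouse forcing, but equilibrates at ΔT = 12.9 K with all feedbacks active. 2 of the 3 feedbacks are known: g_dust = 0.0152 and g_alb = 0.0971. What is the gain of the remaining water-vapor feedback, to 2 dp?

0.59

Amplification A = ΔT/ΔT₀ = 12.9/3.9 = 3.308.
Total gain g = 1 − 1/A = 1 − 1/3.308 = 0.6977.
Known gains sum to 0.0152 + 0.0971 = 0.1123.
g_wv = 0.6977 − 0.1123 = 0.59.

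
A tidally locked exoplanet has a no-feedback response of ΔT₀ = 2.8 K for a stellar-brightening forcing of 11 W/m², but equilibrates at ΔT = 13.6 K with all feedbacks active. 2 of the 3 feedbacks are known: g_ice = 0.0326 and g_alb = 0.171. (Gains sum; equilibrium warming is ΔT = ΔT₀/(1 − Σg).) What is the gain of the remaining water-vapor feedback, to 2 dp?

Amplification A = ΔT/ΔT₀ = 13.6/2.8 = 4.857.
Total gain g = 1 − 1/A = 1 − 1/4.857 = 0.7941.
Known gains sum to 0.0326 + 0.171 = 0.2036.
g_wv = 0.7941 − 0.2036 = 0.59.

0.59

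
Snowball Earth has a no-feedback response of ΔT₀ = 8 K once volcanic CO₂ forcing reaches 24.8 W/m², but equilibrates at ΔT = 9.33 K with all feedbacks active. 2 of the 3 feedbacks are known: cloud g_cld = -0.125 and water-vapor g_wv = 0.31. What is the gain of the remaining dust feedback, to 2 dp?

Amplification A = ΔT/ΔT₀ = 9.33/8 = 1.166.
Total gain g = 1 − 1/A = 1 − 1/1.166 = 0.1424.
Known gains sum to -0.125 + 0.31 = 0.185.
g_dust = 0.1424 − 0.185 = -0.04.

-0.04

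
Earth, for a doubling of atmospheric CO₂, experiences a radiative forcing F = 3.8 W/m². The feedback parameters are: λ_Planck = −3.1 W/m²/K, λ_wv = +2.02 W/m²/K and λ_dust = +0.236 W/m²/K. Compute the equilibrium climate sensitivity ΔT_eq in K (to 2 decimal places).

Net feedback parameter λ = (−3.1) + (+2.02) + (+0.236) = -0.844 W/m²/K.
ΔT = −F/λ = −3.8/(-0.844) = 4.50 K.

4.50 K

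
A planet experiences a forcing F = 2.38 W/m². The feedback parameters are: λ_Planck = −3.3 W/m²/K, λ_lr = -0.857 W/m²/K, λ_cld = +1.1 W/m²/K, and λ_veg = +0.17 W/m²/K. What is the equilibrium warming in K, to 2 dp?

Net feedback parameter λ = (−3.3) + (-0.857) + (+1.1) + (+0.17) = -2.887 W/m²/K.
ΔT = −F/λ = −2.38/(-2.887) = 0.82 K.

0.82 K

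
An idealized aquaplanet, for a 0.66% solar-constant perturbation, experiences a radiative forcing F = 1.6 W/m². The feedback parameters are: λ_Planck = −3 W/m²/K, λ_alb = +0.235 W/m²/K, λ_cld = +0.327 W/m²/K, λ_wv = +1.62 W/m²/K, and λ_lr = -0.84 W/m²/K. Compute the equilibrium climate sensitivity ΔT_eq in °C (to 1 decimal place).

Net feedback parameter λ = (−3) + (+0.235) + (+0.327) + (+1.62) + (-0.84) = -1.658 W/m²/K.
ΔT = −F/λ = −1.6/(-1.658) = 1.0 °C.

1.0 °C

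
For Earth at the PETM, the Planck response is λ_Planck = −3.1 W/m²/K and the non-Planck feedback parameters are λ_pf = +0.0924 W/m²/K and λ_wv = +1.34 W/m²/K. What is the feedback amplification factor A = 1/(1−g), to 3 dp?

1.859

Convert to gains: g_pf = 0.0924/3.1 = 0.02981; g_wv = 1.34/3.1 = 0.4323.
Total gain g = 0.46211.
A = 1/(1 − 0.46211) = 1.859.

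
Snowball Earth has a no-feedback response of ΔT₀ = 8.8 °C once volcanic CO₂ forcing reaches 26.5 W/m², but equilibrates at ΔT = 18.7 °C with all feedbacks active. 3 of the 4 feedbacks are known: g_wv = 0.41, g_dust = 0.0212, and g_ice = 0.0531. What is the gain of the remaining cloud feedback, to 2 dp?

Amplification A = ΔT/ΔT₀ = 18.7/8.8 = 2.125.
Total gain g = 1 − 1/A = 1 − 1/2.125 = 0.5294.
Known gains sum to 0.41 + 0.0212 + 0.0531 = 0.4843.
g_cld = 0.5294 − 0.4843 = 0.05.

0.05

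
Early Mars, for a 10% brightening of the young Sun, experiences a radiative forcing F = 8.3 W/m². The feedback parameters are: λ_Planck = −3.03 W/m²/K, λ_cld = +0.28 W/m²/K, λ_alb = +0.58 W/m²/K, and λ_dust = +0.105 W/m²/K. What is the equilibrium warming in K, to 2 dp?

Net feedback parameter λ = (−3.03) + (+0.28) + (+0.58) + (+0.105) = -2.065 W/m²/K.
ΔT = −F/λ = −8.3/(-2.065) = 4.02 K.

4.02 K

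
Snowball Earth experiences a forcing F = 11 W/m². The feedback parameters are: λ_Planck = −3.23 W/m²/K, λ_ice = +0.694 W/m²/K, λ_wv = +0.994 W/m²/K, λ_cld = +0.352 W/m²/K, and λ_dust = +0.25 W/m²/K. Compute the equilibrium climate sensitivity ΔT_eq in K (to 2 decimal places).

Net feedback parameter λ = (−3.23) + (+0.694) + (+0.994) + (+0.352) + (+0.25) = -0.94 W/m²/K.
ΔT = −F/λ = −11/(-0.94) = 11.70 K.

11.70 K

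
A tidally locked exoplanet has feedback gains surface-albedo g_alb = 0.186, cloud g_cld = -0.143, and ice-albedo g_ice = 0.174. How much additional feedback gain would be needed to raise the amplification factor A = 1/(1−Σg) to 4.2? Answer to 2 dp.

0.54

Current total gain = 0.217.
Target gain for A = 4.2: g* = 1 − 1/4.2 = 0.7619.
Additional gain needed = 0.7619 − 0.217 = 0.54.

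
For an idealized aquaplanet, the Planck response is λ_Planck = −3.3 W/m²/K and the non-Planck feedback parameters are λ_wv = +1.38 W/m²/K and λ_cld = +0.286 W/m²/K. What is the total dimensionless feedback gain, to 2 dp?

Convert to gains: g_wv = 1.38/3.3 = 0.4182; g_cld = 0.286/3.3 = 0.08667.
Total gain g = 0.50487.

0.50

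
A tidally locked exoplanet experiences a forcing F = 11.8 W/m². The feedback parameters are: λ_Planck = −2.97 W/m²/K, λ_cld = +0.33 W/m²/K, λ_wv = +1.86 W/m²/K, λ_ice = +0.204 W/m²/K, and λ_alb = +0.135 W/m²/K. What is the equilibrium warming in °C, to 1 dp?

26.8 °C

Net feedback parameter λ = (−2.97) + (+0.33) + (+1.86) + (+0.204) + (+0.135) = -0.441 W/m²/K.
ΔT = −F/λ = −11.8/(-0.441) = 26.8 °C.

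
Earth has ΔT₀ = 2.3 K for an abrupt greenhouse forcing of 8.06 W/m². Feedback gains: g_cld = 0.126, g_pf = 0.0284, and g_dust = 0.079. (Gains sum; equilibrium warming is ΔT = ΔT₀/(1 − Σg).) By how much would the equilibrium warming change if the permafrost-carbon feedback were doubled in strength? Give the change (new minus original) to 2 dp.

0.12 K

Original: g = 0.2334, ΔT = 2.3/(1−0.2334) = 3.0003 K.
With doubled permafrost-carbon: g' = 0.2618, ΔT' = 2.3/(1−0.2618) = 3.1157 K.
Change = 3.1157 − 3.0003 = 0.12 K.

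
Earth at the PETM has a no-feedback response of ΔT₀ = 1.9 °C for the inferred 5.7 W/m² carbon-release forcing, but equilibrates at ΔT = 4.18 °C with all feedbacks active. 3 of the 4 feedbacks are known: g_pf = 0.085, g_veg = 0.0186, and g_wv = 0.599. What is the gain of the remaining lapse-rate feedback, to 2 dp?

-0.16

Amplification A = ΔT/ΔT₀ = 4.18/1.9 = 2.2.
Total gain g = 1 − 1/A = 1 − 1/2.2 = 0.5455.
Known gains sum to 0.085 + 0.0186 + 0.599 = 0.7026.
g_lr = 0.5455 − 0.7026 = -0.16.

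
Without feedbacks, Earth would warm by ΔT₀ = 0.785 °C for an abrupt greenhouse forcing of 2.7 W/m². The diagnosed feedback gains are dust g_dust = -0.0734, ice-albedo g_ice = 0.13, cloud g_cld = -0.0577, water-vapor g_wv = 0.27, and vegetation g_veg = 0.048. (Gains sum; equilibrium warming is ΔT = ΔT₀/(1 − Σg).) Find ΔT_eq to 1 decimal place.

1.1 °C

Total gain g = -0.0734 + 0.13 − 0.0577 + 0.27 + 0.048 = 0.3169.
Amplification A = 1/(1 − 0.3169) = 1.464.
ΔT = 0.785 × 1.464 = 1.1 °C.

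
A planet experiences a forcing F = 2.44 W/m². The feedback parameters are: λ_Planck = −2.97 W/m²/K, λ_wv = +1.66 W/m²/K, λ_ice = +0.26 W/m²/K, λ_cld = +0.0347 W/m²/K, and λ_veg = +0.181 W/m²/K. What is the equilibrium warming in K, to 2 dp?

2.92 K

Net feedback parameter λ = (−2.97) + (+1.66) + (+0.26) + (+0.0347) + (+0.181) = -0.8343 W/m²/K.
ΔT = −F/λ = −2.44/(-0.8343) = 2.92 K.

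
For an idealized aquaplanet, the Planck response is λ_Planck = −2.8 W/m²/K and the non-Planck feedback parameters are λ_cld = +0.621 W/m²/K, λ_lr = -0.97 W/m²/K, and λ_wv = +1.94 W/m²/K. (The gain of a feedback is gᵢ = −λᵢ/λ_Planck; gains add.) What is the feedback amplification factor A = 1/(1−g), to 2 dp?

2.32

Convert to gains: g_cld = 0.621/2.8 = 0.2218; g_lr = -0.97/2.8 = -0.3464; g_wv = 1.94/2.8 = 0.6929.
Total gain g = 0.5683.
A = 1/(1 − 0.5683) = 2.32.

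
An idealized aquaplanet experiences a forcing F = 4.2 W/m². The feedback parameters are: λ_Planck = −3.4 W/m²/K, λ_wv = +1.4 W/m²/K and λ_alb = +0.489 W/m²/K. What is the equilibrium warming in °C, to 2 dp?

Net feedback parameter λ = (−3.4) + (+1.4) + (+0.489) = -1.511 W/m²/K.
ΔT = −F/λ = −4.2/(-1.511) = 2.78 °C.

2.78 °C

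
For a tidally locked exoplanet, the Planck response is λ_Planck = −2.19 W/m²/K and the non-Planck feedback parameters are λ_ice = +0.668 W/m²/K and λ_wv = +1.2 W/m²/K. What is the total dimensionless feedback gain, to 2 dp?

Convert to gains: g_ice = 0.668/2.19 = 0.305; g_wv = 1.2/2.19 = 0.5479.
Total gain g = 0.8529.

0.85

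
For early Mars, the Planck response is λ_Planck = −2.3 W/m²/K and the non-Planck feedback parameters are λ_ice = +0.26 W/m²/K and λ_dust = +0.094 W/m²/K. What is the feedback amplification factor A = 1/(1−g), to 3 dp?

1.182

Convert to gains: g_ice = 0.26/2.3 = 0.113; g_dust = 0.094/2.3 = 0.04087.
Total gain g = 0.15387.
A = 1/(1 − 0.15387) = 1.182.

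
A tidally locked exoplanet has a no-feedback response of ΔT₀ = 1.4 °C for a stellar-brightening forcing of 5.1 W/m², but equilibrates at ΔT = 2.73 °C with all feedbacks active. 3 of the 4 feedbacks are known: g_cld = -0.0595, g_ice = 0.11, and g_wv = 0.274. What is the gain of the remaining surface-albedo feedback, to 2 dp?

Amplification A = ΔT/ΔT₀ = 2.73/1.4 = 1.95.
Total gain g = 1 − 1/A = 1 − 1/1.95 = 0.4872.
Known gains sum to -0.0595 + 0.11 + 0.274 = 0.3245.
g_alb = 0.4872 − 0.3245 = 0.16.

0.16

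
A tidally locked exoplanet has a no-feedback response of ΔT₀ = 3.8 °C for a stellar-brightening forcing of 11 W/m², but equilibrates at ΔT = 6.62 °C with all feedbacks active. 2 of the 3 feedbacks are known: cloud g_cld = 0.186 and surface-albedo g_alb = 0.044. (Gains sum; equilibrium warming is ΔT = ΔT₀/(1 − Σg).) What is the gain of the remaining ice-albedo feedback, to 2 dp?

0.20

Amplification A = ΔT/ΔT₀ = 6.62/3.8 = 1.742.
Total gain g = 1 − 1/A = 1 − 1/1.742 = 0.4259.
Known gains sum to 0.186 + 0.044 = 0.23.
g_ice = 0.4259 − 0.23 = 0.20.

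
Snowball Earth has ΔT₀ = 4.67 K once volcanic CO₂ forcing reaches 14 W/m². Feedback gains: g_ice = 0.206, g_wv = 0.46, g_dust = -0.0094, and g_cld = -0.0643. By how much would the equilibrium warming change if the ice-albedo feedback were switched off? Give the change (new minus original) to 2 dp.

Original: g = 0.5923, ΔT = 4.67/(1−0.5923) = 11.4545 K.
Without ice-albedo: g' = 0.3863, ΔT' = 4.67/(1−0.3863) = 7.6096 K.
Change = 7.6096 − 11.4545 = -3.84 K.

-3.84 K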